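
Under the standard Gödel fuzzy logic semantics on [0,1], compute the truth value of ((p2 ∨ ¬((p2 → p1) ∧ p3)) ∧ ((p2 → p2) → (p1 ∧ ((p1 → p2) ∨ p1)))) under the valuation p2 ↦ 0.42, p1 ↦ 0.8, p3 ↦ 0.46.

0.42

(p2 → p1): 0.42 ≤ 0.8, so result = 1
((p2 → p1) ∧ p3) = min(1, 0.46) = 0.46
¬((p2 → p1) ∧ p3): Gödel ¬ of 0.46 = 0 (operand ≠ 0)
(p2 ∨ ¬((p2 → p1) ∧ p3)) = max(0.42, 0) = 0.42
(p2 → p2): 0.42 ≤ 0.42, so result = 1
(p1 → p2): 0.8 > 0.42, so result = 0.42
((p1 → p2) ∨ p1) = max(0.42, 0.8) = 0.8
(p1 ∧ ((p1 → p2) ∨ p1)) = min(0.8, 0.8) = 0.8
((p2 → p2) → (p1 ∧ ((p1 → p2) ∨ p1))): 1 > 0.8, so result = 0.8
((p2 ∨ ¬((p2 → p1) ∧ p3)) ∧ ((p2 → p2) → (p1 ∧ ((p1 → p2) ∨ p1)))) = min(0.42, 0.8) = 0.42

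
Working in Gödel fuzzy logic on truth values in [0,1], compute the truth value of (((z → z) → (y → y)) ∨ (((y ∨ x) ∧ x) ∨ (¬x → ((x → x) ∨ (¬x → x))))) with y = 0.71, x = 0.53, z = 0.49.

(z → z): 0.49 ≤ 0.49, so result = 1
(y → y): 0.71 ≤ 0.71, so result = 1
((z → z) → (y → y)): 1 ≤ 1, so result = 1
(y ∨ x) = max(0.71, 0.53) = 0.71
((y ∨ x) ∧ x) = min(0.71, 0.53) = 0.53
¬x: Gödel ¬ of 0.53 = 0 (operand ≠ 0)
(x → x): 0.53 ≤ 0.53, so result = 1
¬x: Gödel ¬ of 0.53 = 0 (operand ≠ 0)
(¬x → x): 0 ≤ 0.53, so result = 1
((x → x) ∨ (¬x → x)) = max(1, 1) = 1
(¬x → ((x → x) ∨ (¬x → x))): 0 ≤ 1, so result = 1
(((y ∨ x) ∧ x) ∨ (¬x → ((x → x) ∨ (¬x → x)))) = max(0.53, 1) = 1
(((z → z) → (y → y)) ∨ (((y ∨ x) ∧ x) ∨ (¬x → ((x → x) ∨ (¬x → x))))) = max(1, 1) = 1

1.00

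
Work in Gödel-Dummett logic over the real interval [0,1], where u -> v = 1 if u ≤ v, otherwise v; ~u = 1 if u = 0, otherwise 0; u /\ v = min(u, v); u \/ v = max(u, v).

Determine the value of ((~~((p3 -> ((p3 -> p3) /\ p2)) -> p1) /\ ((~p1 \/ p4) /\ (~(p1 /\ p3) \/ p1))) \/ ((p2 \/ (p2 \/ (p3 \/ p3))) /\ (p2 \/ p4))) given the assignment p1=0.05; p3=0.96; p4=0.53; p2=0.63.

0.63

(p3 -> p3): 0.96 ≤ 0.96, so result = 1
((p3 -> p3) /\ p2) = min(1, 0.63) = 0.63
(p3 -> ((p3 -> p3) /\ p2)): 0.96 > 0.63, so result = 0.63
((p3 -> ((p3 -> p3) /\ p2)) -> p1): 0.63 > 0.05, so result = 0.05
~((p3 -> ((p3 -> p3) /\ p2)) -> p1): Gödel ¬ of 0.05 = 0 (operand ≠ 0)
~~((p3 -> ((p3 -> p3) /\ p2)) -> p1): Gödel ¬ of 0 = 1 (operand is 0)
~p1: Gödel ¬ of 0.05 = 0 (operand ≠ 0)
(~p1 \/ p4) = max(0, 0.53) = 0.53
(p1 /\ p3) = min(0.05, 0.96) = 0.05
~(p1 /\ p3): Gödel ¬ of 0.05 = 0 (operand ≠ 0)
(~(p1 /\ p3) \/ p1) = max(0, 0.05) = 0.05
((~p1 \/ p4) /\ (~(p1 /\ p3) \/ p1)) = min(0.53, 0.05) = 0.05
(~~((p3 -> ((p3 -> p3) /\ p2)) -> p1) /\ ((~p1 \/ p4) /\ (~(p1 /\ p3) \/ p1))) = min(1, 0.05) = 0.05
(p3 \/ p3) = max(0.96, 0.96) = 0.96
(p2 \/ (p3 \/ p3)) = max(0.63, 0.96) = 0.96
(p2 \/ (p2 \/ (p3 \/ p3))) = max(0.63, 0.96) = 0.96
(p2 \/ p4) = max(0.63, 0.53) = 0.63
((p2 \/ (p2 \/ (p3 \/ p3))) /\ (p2 \/ p4)) = min(0.96, 0.63) = 0.63
((~~((p3 -> ((p3 -> p3) /\ p2)) -> p1) /\ ((~p1 \/ p4) /\ (~(p1 /\ p3) \/ p1))) \/ ((p2 \/ (p2 \/ (p3 \/ p3))) /\ (p2 \/ p4))) = max(0.05, 0.63) = 0.63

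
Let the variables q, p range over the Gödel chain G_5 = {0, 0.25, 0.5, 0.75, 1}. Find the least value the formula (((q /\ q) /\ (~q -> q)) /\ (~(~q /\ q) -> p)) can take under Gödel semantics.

The minimum is attained at q = 0, p = 0:
  (q /\ q) = min(0, 0) = 0
  ~q: Gödel ¬ of 0 = 1 (operand is 0)
  (~q -> q): 1 > 0, so result = 0
  ((q /\ q) /\ (~q -> q)) = min(0, 0) = 0
  ~q: Gödel ¬ of 0 = 1 (operand is 0)
  (~q /\ q) = min(1, 0) = 0
  ~(~q /\ q): Gödel ¬ of 0 = 1 (operand is 0)
  (~(~q /\ q) -> p): 1 > 0, so result = 0
  (((q /\ q) /\ (~q -> q)) /\ (~(~q /\ q) -> p)) = min(0, 0) = 0
Checking all 25 assignments confirms none give a value below 0.00.

0.00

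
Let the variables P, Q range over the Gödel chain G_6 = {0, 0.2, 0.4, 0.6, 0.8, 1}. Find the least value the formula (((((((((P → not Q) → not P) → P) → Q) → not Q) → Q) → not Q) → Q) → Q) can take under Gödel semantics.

The minimum is attained at P = 0, Q = 0.2:
  not Q: Gödel ¬ of 0.2 = 0 (operand ≠ 0)
  (P → not Q): 0 ≤ 0, so result = 1
  not P: Gödel ¬ of 0 = 1 (operand is 0)
  ((P → not Q) → not P): 1 ≤ 1, so result = 1
  (((P → not Q) → not P) → P): 1 > 0, so result = 0
  ((((P → not Q) → not P) → P) → Q): 0 ≤ 0.2, so result = 1
  not Q: Gödel ¬ of 0.2 = 0 (operand ≠ 0)
  (((((P → not Q) → not P) → P) → Q) → not Q): 1 > 0, so result = 0
  ((((((P → not Q) → not P) → P) → Q) → not Q) → Q): 0 ≤ 0.2, so result = 1
  not Q: Gödel ¬ of 0.2 = 0 (operand ≠ 0)
  (((((((P → not Q) → not P) → P) → Q) → not Q) → Q) → not Q): 1 > 0, so result = 0
  ((((((((P → not Q) → not P) → P) → Q) → not Q) → Q) → not Q) → Q): 0 ≤ 0.2, so result = 1
  (((((((((P → not Q) → not P) → P) → Q) → not Q) → Q) → not Q) → Q) → Q): 1 > 0.2, so result = 0.2
Checking all 36 assignments confirms none give a value below 0.20.

0.20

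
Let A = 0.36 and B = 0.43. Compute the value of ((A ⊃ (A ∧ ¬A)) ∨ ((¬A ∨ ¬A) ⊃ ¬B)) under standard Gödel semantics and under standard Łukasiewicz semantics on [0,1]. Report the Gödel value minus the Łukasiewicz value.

Gödel evaluation:
  ¬A: Gödel ¬ of 0.36 = 0 (operand ≠ 0)
  (A ∧ ¬A) = min(0.36, 0) = 0
  (A ⊃ (A ∧ ¬A)): 0.36 > 0, so result = 0
  ¬A: Gödel ¬ of 0.36 = 0 (operand ≠ 0)
  ¬A: Gödel ¬ of 0.36 = 0 (operand ≠ 0)
  (¬A ∨ ¬A) = max(0, 0) = 0
  ¬B: Gödel ¬ of 0.43 = 0 (operand ≠ 0)
  ((¬A ∨ ¬A) ⊃ ¬B): 0 ≤ 0, so result = 1
  ((A ⊃ (A ∧ ¬A)) ∨ ((¬A ∨ ¬A) ⊃ ¬B)) = max(0, 1) = 1
  Gödel value = 1
Łukasiewicz evaluation:
  ¬A: Łukasiewicz ¬ gives 1 − 0.36 = 0.64
  (A ∧ ¬A) = min(0.36, 0.64) = 0.36
  (A ⊃ (A ∧ ¬A)): min(1, 1 − 0.36 + 0.36) = 1
  ¬A: Łukasiewicz ¬ gives 1 − 0.36 = 0.64
  ¬A: Łukasiewicz ¬ gives 1 − 0.36 = 0.64
  (¬A ∨ ¬A) = max(0.64, 0.64) = 0.64
  ¬B: Łukasiewicz ¬ gives 1 − 0.43 = 0.57
  ((¬A ∨ ¬A) ⊃ ¬B): min(1, 1 − 0.64 + 0.57) = 0.93
  ((A ⊃ (A ∧ ¬A)) ∨ ((¬A ∨ ¬A) ⊃ ¬B)) = max(1, 0.93) = 1
  Łukasiewicz value = 1
Difference: 1 − 1 = 0.00

0.00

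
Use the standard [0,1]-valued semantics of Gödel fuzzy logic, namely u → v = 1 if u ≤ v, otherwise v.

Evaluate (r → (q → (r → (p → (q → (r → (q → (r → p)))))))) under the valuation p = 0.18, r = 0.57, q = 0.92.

1.00

(r → p): 0.57 > 0.18, so result = 0.18
(q → (r → p)): 0.92 > 0.18, so result = 0.18
(r → (q → (r → p))): 0.57 > 0.18, so result = 0.18
(q → (r → (q → (r → p)))): 0.92 > 0.18, so result = 0.18
(p → (q → (r → (q → (r → p))))): 0.18 ≤ 0.18, so result = 1
(r → (p → (q → (r → (q → (r → p)))))): 0.57 ≤ 1, so result = 1
(q → (r → (p → (q → (r → (q → (r → p))))))): 0.92 ≤ 1, so result = 1
(r → (q → (r → (p → (q → (r → (q → (r → p)))))))): 0.57 ≤ 1, so result = 1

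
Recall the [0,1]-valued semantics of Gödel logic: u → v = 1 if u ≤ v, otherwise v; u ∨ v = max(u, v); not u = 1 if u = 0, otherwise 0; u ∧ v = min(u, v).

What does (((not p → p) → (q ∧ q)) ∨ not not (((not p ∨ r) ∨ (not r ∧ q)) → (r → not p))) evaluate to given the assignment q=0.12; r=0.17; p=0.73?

0.12

not p: Gödel ¬ of 0.73 = 0 (operand ≠ 0)
(not p → p): 0 ≤ 0.73, so result = 1
(q ∧ q) = min(0.12, 0.12) = 0.12
((not p → p) → (q ∧ q)): 1 > 0.12, so result = 0.12
not p: Gödel ¬ of 0.73 = 0 (operand ≠ 0)
(not p ∨ r) = max(0, 0.17) = 0.17
not r: Gödel ¬ of 0.17 = 0 (operand ≠ 0)
(not r ∧ q) = min(0, 0.12) = 0
((not p ∨ r) ∨ (not r ∧ q)) = max(0.17, 0) = 0.17
not p: Gödel ¬ of 0.73 = 0 (operand ≠ 0)
(r → not p): 0.17 > 0, so result = 0
(((not p ∨ r) ∨ (not r ∧ q)) → (r → not p)): 0.17 > 0, so result = 0
not (((not p ∨ r) ∨ (not r ∧ q)) → (r → not p)): Gödel ¬ of 0 = 1 (operand is 0)
not not (((not p ∨ r) ∨ (not r ∧ q)) → (r → not p)): Gödel ¬ of 1 = 0 (operand ≠ 0)
(((not p → p) → (q ∧ q)) ∨ not not (((not p ∨ r) ∨ (not r ∧ q)) → (r → not p))) = max(0.12, 0) = 0.12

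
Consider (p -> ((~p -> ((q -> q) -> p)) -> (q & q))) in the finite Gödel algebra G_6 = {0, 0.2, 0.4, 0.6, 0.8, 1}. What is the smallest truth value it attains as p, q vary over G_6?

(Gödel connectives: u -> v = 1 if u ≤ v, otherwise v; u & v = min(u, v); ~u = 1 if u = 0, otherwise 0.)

0.00

The minimum is attained at p = 0.2, q = 0:
  ~p: Gödel ¬ of 0.2 = 0 (operand ≠ 0)
  (q -> q): 0 ≤ 0, so result = 1
  ((q -> q) -> p): 1 > 0.2, so result = 0.2
  (~p -> ((q -> q) -> p)): 0 ≤ 0.2, so result = 1
  (q & q) = min(0, 0) = 0
  ((~p -> ((q -> q) -> p)) -> (q & q)): 1 > 0, so result = 0
  (p -> ((~p -> ((q -> q) -> p)) -> (q & q))): 0.2 > 0, so result = 0
Checking all 36 assignments confirms none give a value below 0.00.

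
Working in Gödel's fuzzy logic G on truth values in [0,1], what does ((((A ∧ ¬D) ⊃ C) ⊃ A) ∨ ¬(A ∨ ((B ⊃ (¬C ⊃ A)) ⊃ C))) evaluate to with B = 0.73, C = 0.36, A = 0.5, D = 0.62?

0.50

¬D: Gödel ¬ of 0.62 = 0 (operand ≠ 0)
(A ∧ ¬D) = min(0.5, 0) = 0
((A ∧ ¬D) ⊃ C): 0 ≤ 0.36, so result = 1
(((A ∧ ¬D) ⊃ C) ⊃ A): 1 > 0.5, so result = 0.5
¬C: Gödel ¬ of 0.36 = 0 (operand ≠ 0)
(¬C ⊃ A): 0 ≤ 0.5, so result = 1
(B ⊃ (¬C ⊃ A)): 0.73 ≤ 1, so result = 1
((B ⊃ (¬C ⊃ A)) ⊃ C): 1 > 0.36, so result = 0.36
(A ∨ ((B ⊃ (¬C ⊃ A)) ⊃ C)) = max(0.5, 0.36) = 0.5
¬(A ∨ ((B ⊃ (¬C ⊃ A)) ⊃ C)): Gödel ¬ of 0.5 = 0 (operand ≠ 0)
((((A ∧ ¬D) ⊃ C) ⊃ A) ∨ ¬(A ∨ ((B ⊃ (¬C ⊃ A)) ⊃ C))) = max(0.5, 0) = 0.5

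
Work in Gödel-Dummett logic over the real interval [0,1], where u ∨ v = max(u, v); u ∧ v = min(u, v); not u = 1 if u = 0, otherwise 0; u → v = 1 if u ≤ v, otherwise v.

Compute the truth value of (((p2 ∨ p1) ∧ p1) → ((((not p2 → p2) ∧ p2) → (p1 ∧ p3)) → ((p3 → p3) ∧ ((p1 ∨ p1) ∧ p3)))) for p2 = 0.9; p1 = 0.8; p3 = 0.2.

1.00

(p2 ∨ p1) = max(0.9, 0.8) = 0.9
((p2 ∨ p1) ∧ p1) = min(0.9, 0.8) = 0.8
not p2: Gödel ¬ of 0.9 = 0 (operand ≠ 0)
(not p2 → p2): 0 ≤ 0.9, so result = 1
((not p2 → p2) ∧ p2) = min(1, 0.9) = 0.9
(p1 ∧ p3) = min(0.8, 0.2) = 0.2
(((not p2 → p2) ∧ p2) → (p1 ∧ p3)): 0.9 > 0.2, so result = 0.2
(p3 → p3): 0.2 ≤ 0.2, so result = 1
(p1 ∨ p1) = max(0.8, 0.8) = 0.8
((p1 ∨ p1) ∧ p3) = min(0.8, 0.2) = 0.2
((p3 → p3) ∧ ((p1 ∨ p1) ∧ p3)) = min(1, 0.2) = 0.2
((((not p2 → p2) ∧ p2) → (p1 ∧ p3)) → ((p3 → p3) ∧ ((p1 ∨ p1) ∧ p3))): 0.2 ≤ 0.2, so result = 1
(((p2 ∨ p1) ∧ p1) → ((((not p2 → p2) ∧ p2) → (p1 ∧ p3)) → ((p3 → p3) ∧ ((p1 ∨ p1) ∧ p3)))): 0.8 ≤ 1, so result = 1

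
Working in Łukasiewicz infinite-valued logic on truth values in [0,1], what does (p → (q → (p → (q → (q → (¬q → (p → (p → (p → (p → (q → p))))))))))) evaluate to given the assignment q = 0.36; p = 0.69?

1.00

¬q: Łukasiewicz ¬ gives 1 − 0.36 = 0.64
(q → p): min(1, 1 − 0.36 + 0.69) = 1
(p → (q → p)): min(1, 1 − 0.69 + 1) = 1
(p → (p → (q → p))): min(1, 1 − 0.69 + 1) = 1
(p → (p → (p → (q → p)))): min(1, 1 − 0.69 + 1) = 1
(p → (p → (p → (p → (q → p))))): min(1, 1 − 0.69 + 1) = 1
(¬q → (p → (p → (p → (p → (q → p)))))): min(1, 1 − 0.64 + 1) = 1
(q → (¬q → (p → (p → (p → (p → (q → p))))))): min(1, 1 − 0.36 + 1) = 1
(q → (q → (¬q → (p → (p → (p → (p → (q → p)))))))): min(1, 1 − 0.36 + 1) = 1
(p → (q → (q → (¬q → (p → (p → (p → (p → (q → p))))))))): min(1, 1 − 0.69 + 1) = 1
(q → (p → (q → (q → (¬q → (p → (p → (p → (p → (q → p)))))))))): min(1, 1 − 0.36 + 1) = 1
(p → (q → (p → (q → (q → (¬q → (p → (p → (p → (p → (q → p))))))))))): min(1, 1 − 0.69 + 1) = 1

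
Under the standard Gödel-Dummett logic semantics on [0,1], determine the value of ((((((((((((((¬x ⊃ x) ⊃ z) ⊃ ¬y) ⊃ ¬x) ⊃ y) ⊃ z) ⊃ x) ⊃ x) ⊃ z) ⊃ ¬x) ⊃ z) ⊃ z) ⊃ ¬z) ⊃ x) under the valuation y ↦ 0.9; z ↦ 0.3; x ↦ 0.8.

1.00

¬x: Gödel ¬ of 0.8 = 0 (operand ≠ 0)
(¬x ⊃ x): 0 ≤ 0.8, so result = 1
((¬x ⊃ x) ⊃ z): 1 > 0.3, so result = 0.3
¬y: Gödel ¬ of 0.9 = 0 (operand ≠ 0)
(((¬x ⊃ x) ⊃ z) ⊃ ¬y): 0.3 > 0, so result = 0
¬x: Gödel ¬ of 0.8 = 0 (operand ≠ 0)
((((¬x ⊃ x) ⊃ z) ⊃ ¬y) ⊃ ¬x): 0 ≤ 0, so result = 1
(((((¬x ⊃ x) ⊃ z) ⊃ ¬y) ⊃ ¬x) ⊃ y): 1 > 0.9, so result = 0.9
((((((¬x ⊃ x) ⊃ z) ⊃ ¬y) ⊃ ¬x) ⊃ y) ⊃ z): 0.9 > 0.3, so result = 0.3
(((((((¬x ⊃ x) ⊃ z) ⊃ ¬y) ⊃ ¬x) ⊃ y) ⊃ z) ⊃ x): 0.3 ≤ 0.8, so result = 1
((((((((¬x ⊃ x) ⊃ z) ⊃ ¬y) ⊃ ¬x) ⊃ y) ⊃ z) ⊃ x) ⊃ x): 1 > 0.8, so result = 0.8
(((((((((¬x ⊃ x) ⊃ z) ⊃ ¬y) ⊃ ¬x) ⊃ y) ⊃ z) ⊃ x) ⊃ x) ⊃ z): 0.8 > 0.3, so result = 0.3
¬x: Gödel ¬ of 0.8 = 0 (operand ≠ 0)
((((((((((¬x ⊃ x) ⊃ z) ⊃ ¬y) ⊃ ¬x) ⊃ y) ⊃ z) ⊃ x) ⊃ x) ⊃ z) ⊃ ¬x): 0.3 > 0, so result = 0
(((((((((((¬x ⊃ x) ⊃ z) ⊃ ¬y) ⊃ ¬x) ⊃ y) ⊃ z) ⊃ x) ⊃ x) ⊃ z) ⊃ ¬x) ⊃ z): 0 ≤ 0.3, so result = 1
((((((((((((¬x ⊃ x) ⊃ z) ⊃ ¬y) ⊃ ¬x) ⊃ y) ⊃ z) ⊃ x) ⊃ x) ⊃ z) ⊃ ¬x) ⊃ z) ⊃ z): 1 > 0.3, so result = 0.3
¬z: Gödel ¬ of 0.3 = 0 (operand ≠ 0)
(((((((((((((¬x ⊃ x) ⊃ z) ⊃ ¬y) ⊃ ¬x) ⊃ y) ⊃ z) ⊃ x) ⊃ x) ⊃ z) ⊃ ¬x) ⊃ z) ⊃ z) ⊃ ¬z): 0.3 > 0, so result = 0
((((((((((((((¬x ⊃ x) ⊃ z) ⊃ ¬y) ⊃ ¬x) ⊃ y) ⊃ z) ⊃ x) ⊃ x) ⊃ z) ⊃ ¬x) ⊃ z) ⊃ z) ⊃ ¬z) ⊃ x): 0 ≤ 0.8, so result = 1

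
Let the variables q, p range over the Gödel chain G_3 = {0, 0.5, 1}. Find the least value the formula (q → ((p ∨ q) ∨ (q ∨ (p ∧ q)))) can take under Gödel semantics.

Every assignment gives 1. For instance at q = 0, p = 0:
  (p ∨ q) = max(0, 0) = 0
  (p ∧ q) = min(0, 0) = 0
  (q ∨ (p ∧ q)) = max(0, 0) = 0
  ((p ∨ q) ∨ (q ∨ (p ∧ q))) = max(0, 0) = 0
  (q → ((p ∨ q) ∨ (q ∨ (p ∧ q)))): 0 ≤ 0, so result = 1
All 9 assignments give value 1 — the formula is a G_3-tautology.

1.00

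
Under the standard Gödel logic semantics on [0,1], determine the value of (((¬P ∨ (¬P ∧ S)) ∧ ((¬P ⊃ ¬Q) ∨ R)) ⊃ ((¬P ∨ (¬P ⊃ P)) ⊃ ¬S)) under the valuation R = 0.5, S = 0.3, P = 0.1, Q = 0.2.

1.00

¬P: Gödel ¬ of 0.1 = 0 (operand ≠ 0)
¬P: Gödel ¬ of 0.1 = 0 (operand ≠ 0)
(¬P ∧ S) = min(0, 0.3) = 0
(¬P ∨ (¬P ∧ S)) = max(0, 0) = 0
¬P: Gödel ¬ of 0.1 = 0 (operand ≠ 0)
¬Q: Gödel ¬ of 0.2 = 0 (operand ≠ 0)
(¬P ⊃ ¬Q): 0 ≤ 0, so result = 1
((¬P ⊃ ¬Q) ∨ R) = max(1, 0.5) = 1
((¬P ∨ (¬P ∧ S)) ∧ ((¬P ⊃ ¬Q) ∨ R)) = min(0, 1) = 0
¬P: Gödel ¬ of 0.1 = 0 (operand ≠ 0)
¬P: Gödel ¬ of 0.1 = 0 (operand ≠ 0)
(¬P ⊃ P): 0 ≤ 0.1, so result = 1
(¬P ∨ (¬P ⊃ P)) = max(0, 1) = 1
¬S: Gödel ¬ of 0.3 = 0 (operand ≠ 0)
((¬P ∨ (¬P ⊃ P)) ⊃ ¬S): 1 > 0, so result = 0
(((¬P ∨ (¬P ∧ S)) ∧ ((¬P ⊃ ¬Q) ∨ R)) ⊃ ((¬P ∨ (¬P ⊃ P)) ⊃ ¬S)): 0 ≤ 0, so result = 1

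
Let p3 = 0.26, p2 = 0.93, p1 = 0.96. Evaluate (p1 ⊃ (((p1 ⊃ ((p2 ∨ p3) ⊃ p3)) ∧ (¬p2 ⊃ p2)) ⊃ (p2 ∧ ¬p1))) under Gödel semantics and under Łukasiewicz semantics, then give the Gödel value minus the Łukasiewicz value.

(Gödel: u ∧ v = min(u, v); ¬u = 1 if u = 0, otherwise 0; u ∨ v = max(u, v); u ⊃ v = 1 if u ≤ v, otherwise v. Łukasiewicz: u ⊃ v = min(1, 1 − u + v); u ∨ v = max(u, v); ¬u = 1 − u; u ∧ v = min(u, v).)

Gödel evaluation:
  (p2 ∨ p3) = max(0.93, 0.26) = 0.93
  ((p2 ∨ p3) ⊃ p3): 0.93 > 0.26, so result = 0.26
  (p1 ⊃ ((p2 ∨ p3) ⊃ p3)): 0.96 > 0.26, so result = 0.26
  ¬p2: Gödel ¬ of 0.93 = 0 (operand ≠ 0)
  (¬p2 ⊃ p2): 0 ≤ 0.93, so result = 1
  ((p1 ⊃ ((p2 ∨ p3) ⊃ p3)) ∧ (¬p2 ⊃ p2)) = min(0.26, 1) = 0.26
  ¬p1: Gödel ¬ of 0.96 = 0 (operand ≠ 0)
  (p2 ∧ ¬p1) = min(0.93, 0) = 0
  (((p1 ⊃ ((p2 ∨ p3) ⊃ p3)) ∧ (¬p2 ⊃ p2)) ⊃ (p2 ∧ ¬p1)): 0.26 > 0, so result = 0
  (p1 ⊃ (((p1 ⊃ ((p2 ∨ p3) ⊃ p3)) ∧ (¬p2 ⊃ p2)) ⊃ (p2 ∧ ¬p1))): 0.96 > 0, so result = 0
  Gödel value = 0
Łukasiewicz evaluation:
  (p2 ∨ p3) = max(0.93, 0.26) = 0.93
  ((p2 ∨ p3) ⊃ p3): min(1, 1 − 0.93 + 0.26) = 0.33
  (p1 ⊃ ((p2 ∨ p3) ⊃ p3)): min(1, 1 − 0.96 + 0.33) = 0.37
  ¬p2: Łukasiewicz ¬ gives 1 − 0.93 = 0.07
  (¬p2 ⊃ p2): min(1, 1 − 0.07 + 0.93) = 1
  ((p1 ⊃ ((p2 ∨ p3) ⊃ p3)) ∧ (¬p2 ⊃ p2)) = min(0.37, 1) = 0.37
  ¬p1: Łukasiewicz ¬ gives 1 − 0.96 = 0.04
  (p2 ∧ ¬p1) = min(0.93, 0.04) = 0.04
  (((p1 ⊃ ((p2 ∨ p3) ⊃ p3)) ∧ (¬p2 ⊃ p2)) ⊃ (p2 ∧ ¬p1)): min(1, 1 − 0.37 + 0.04) = 0.67
  (p1 ⊃ (((p1 ⊃ ((p2 ∨ p3) ⊃ p3)) ∧ (¬p2 ⊃ p2)) ⊃ (p2 ∧ ¬p1))): min(1, 1 − 0.96 + 0.67) = 0.71
  Łukasiewicz value = 0.71
Difference: 0 − 0.71 = -0.71

-0.71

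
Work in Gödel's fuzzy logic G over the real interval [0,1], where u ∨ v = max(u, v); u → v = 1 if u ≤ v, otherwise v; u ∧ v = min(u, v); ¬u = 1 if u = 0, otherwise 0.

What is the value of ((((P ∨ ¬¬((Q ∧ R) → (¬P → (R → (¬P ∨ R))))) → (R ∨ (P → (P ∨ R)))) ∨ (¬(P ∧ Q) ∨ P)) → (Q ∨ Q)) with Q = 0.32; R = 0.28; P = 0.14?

0.32

(Q ∧ R) = min(0.32, 0.28) = 0.28
¬P: Gödel ¬ of 0.14 = 0 (operand ≠ 0)
¬P: Gödel ¬ of 0.14 = 0 (operand ≠ 0)
(¬P ∨ R) = max(0, 0.28) = 0.28
(R → (¬P ∨ R)): 0.28 ≤ 0.28, so result = 1
(¬P → (R → (¬P ∨ R))): 0 ≤ 1, so result = 1
((Q ∧ R) → (¬P → (R → (¬P ∨ R)))): 0.28 ≤ 1, so result = 1
¬((Q ∧ R) → (¬P → (R → (¬P ∨ R)))): Gödel ¬ of 1 = 0 (operand ≠ 0)
¬¬((Q ∧ R) → (¬P → (R → (¬P ∨ R)))): Gödel ¬ of 0 = 1 (operand is 0)
(P ∨ ¬¬((Q ∧ R) → (¬P → (R → (¬P ∨ R))))) = max(0.14, 1) = 1
(P ∨ R) = max(0.14, 0.28) = 0.28
(P → (P ∨ R)): 0.14 ≤ 0.28, so result = 1
(R ∨ (P → (P ∨ R))) = max(0.28, 1) = 1
((P ∨ ¬¬((Q ∧ R) → (¬P → (R → (¬P ∨ R))))) → (R ∨ (P → (P ∨ R)))): 1 ≤ 1, so result = 1
(P ∧ Q) = min(0.14, 0.32) = 0.14
¬(P ∧ Q): Gödel ¬ of 0.14 = 0 (operand ≠ 0)
(¬(P ∧ Q) ∨ P) = max(0, 0.14) = 0.14
(((P ∨ ¬¬((Q ∧ R) → (¬P → (R → (¬P ∨ R))))) → (R ∨ (P → (P ∨ R)))) ∨ (¬(P ∧ Q) ∨ P)) = max(1, 0.14) = 1
(Q ∨ Q) = max(0.32, 0.32) = 0.32
((((P ∨ ¬¬((Q ∧ R) → (¬P → (R → (¬P ∨ R))))) → (R ∨ (P → (P ∨ R)))) ∨ (¬(P ∧ Q) ∨ P)) → (Q ∨ Q)): 1 > 0.32, so result = 0.32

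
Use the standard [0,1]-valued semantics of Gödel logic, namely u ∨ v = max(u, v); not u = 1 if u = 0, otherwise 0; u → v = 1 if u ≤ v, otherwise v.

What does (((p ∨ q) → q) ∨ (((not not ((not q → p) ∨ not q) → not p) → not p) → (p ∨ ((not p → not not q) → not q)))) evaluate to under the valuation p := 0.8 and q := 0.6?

0.80

(p ∨ q) = max(0.8, 0.6) = 0.8
((p ∨ q) → q): 0.8 > 0.6, so result = 0.6
not q: Gödel ¬ of 0.6 = 0 (operand ≠ 0)
(not q → p): 0 ≤ 0.8, so result = 1
not q: Gödel ¬ of 0.6 = 0 (operand ≠ 0)
((not q → p) ∨ not q) = max(1, 0) = 1
not ((not q → p) ∨ not q): Gödel ¬ of 1 = 0 (operand ≠ 0)
not not ((not q → p) ∨ not q): Gödel ¬ of 0 = 1 (operand is 0)
not p: Gödel ¬ of 0.8 = 0 (operand ≠ 0)
(not not ((not q → p) ∨ not q) → not p): 1 > 0, so result = 0
not p: Gödel ¬ of 0.8 = 0 (operand ≠ 0)
((not not ((not q → p) ∨ not q) → not p) → not p): 0 ≤ 0, so result = 1
not p: Gödel ¬ of 0.8 = 0 (operand ≠ 0)
not q: Gödel ¬ of 0.6 = 0 (operand ≠ 0)
not not q: Gödel ¬ of 0 = 1 (operand is 0)
(not p → not not q): 0 ≤ 1, so result = 1
not q: Gödel ¬ of 0.6 = 0 (operand ≠ 0)
((not p → not not q) → not q): 1 > 0, so result = 0
(p ∨ ((not p → not not q) → not q)) = max(0.8, 0) = 0.8
(((not not ((not q → p) ∨ not q) → not p) → not p) → (p ∨ ((not p → not not q) → not q))): 1 > 0.8, so result = 0.8
(((p ∨ q) → q) ∨ (((not not ((not q → p) ∨ not q) → not p) → not p) → (p ∨ ((not p → not not q) → not q)))) = max(0.6, 0.8) = 0.8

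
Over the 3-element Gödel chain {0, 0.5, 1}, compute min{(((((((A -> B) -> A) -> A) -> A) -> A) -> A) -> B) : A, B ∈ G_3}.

0.00

The minimum is attained at A = 0.5, B = 0:
  (A -> B): 0.5 > 0, so result = 0
  ((A -> B) -> A): 0 ≤ 0.5, so result = 1
  (((A -> B) -> A) -> A): 1 > 0.5, so result = 0.5
  ((((A -> B) -> A) -> A) -> A): 0.5 ≤ 0.5, so result = 1
  (((((A -> B) -> A) -> A) -> A) -> A): 1 > 0.5, so result = 0.5
  ((((((A -> B) -> A) -> A) -> A) -> A) -> A): 0.5 ≤ 0.5, so result = 1
  (((((((A -> B) -> A) -> A) -> A) -> A) -> A) -> B): 1 > 0, so result = 0
Checking all 9 assignments confirms none give a value below 0.00.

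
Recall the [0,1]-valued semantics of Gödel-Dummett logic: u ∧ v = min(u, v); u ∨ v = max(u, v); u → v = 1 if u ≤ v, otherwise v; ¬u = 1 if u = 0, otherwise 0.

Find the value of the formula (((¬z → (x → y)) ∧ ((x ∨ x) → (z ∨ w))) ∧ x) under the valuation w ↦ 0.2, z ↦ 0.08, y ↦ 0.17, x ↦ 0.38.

¬z: Gödel ¬ of 0.08 = 0 (operand ≠ 0)
(x → y): 0.38 > 0.17, so result = 0.17
(¬z → (x → y)): 0 ≤ 0.17, so result = 1
(x ∨ x) = max(0.38, 0.38) = 0.38
(z ∨ w) = max(0.08, 0.2) = 0.2
((x ∨ x) → (z ∨ w)): 0.38 > 0.2, so result = 0.2
((¬z → (x → y)) ∧ ((x ∨ x) → (z ∨ w))) = min(1, 0.2) = 0.2
(((¬z → (x → y)) ∧ ((x ∨ x) → (z ∨ w))) ∧ x) = min(0.2, 0.38) = 0.2

0.20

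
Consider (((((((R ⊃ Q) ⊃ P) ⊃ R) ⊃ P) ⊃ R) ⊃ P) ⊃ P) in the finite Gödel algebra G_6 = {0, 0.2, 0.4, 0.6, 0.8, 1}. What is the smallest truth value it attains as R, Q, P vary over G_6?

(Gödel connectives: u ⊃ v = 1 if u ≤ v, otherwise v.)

The minimum is attained at R = 0, Q = 0, P = 0.2:
  (R ⊃ Q): 0 ≤ 0, so result = 1
  ((R ⊃ Q) ⊃ P): 1 > 0.2, so result = 0.2
  (((R ⊃ Q) ⊃ P) ⊃ R): 0.2 > 0, so result = 0
  ((((R ⊃ Q) ⊃ P) ⊃ R) ⊃ P): 0 ≤ 0.2, so result = 1
  (((((R ⊃ Q) ⊃ P) ⊃ R) ⊃ P) ⊃ R): 1 > 0, so result = 0
  ((((((R ⊃ Q) ⊃ P) ⊃ R) ⊃ P) ⊃ R) ⊃ P): 0 ≤ 0.2, so result = 1
  (((((((R ⊃ Q) ⊃ P) ⊃ R) ⊃ P) ⊃ R) ⊃ P) ⊃ P): 1 > 0.2, so result = 0.2
Checking all 216 assignments confirms none give a value below 0.20.

0.20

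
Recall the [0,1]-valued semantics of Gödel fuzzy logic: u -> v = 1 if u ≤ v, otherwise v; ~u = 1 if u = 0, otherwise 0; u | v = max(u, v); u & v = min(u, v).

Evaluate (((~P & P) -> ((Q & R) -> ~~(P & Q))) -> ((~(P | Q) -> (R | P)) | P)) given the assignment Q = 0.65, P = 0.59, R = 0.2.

1.00

~P: Gödel ¬ of 0.59 = 0 (operand ≠ 0)
(~P & P) = min(0, 0.59) = 0
(Q & R) = min(0.65, 0.2) = 0.2
(P & Q) = min(0.59, 0.65) = 0.59
~(P & Q): Gödel ¬ of 0.59 = 0 (operand ≠ 0)
~~(P & Q): Gödel ¬ of 0 = 1 (operand is 0)
((Q & R) -> ~~(P & Q)): 0.2 ≤ 1, so result = 1
((~P & P) -> ((Q & R) -> ~~(P & Q))): 0 ≤ 1, so result = 1
(P | Q) = max(0.59, 0.65) = 0.65
~(P | Q): Gödel ¬ of 0.65 = 0 (operand ≠ 0)
(R | P) = max(0.2, 0.59) = 0.59
(~(P | Q) -> (R | P)): 0 ≤ 0.59, so result = 1
((~(P | Q) -> (R | P)) | P) = max(1, 0.59) = 1
(((~P & P) -> ((Q & R) -> ~~(P & Q))) -> ((~(P | Q) -> (R | P)) | P)): 1 ≤ 1, so result = 1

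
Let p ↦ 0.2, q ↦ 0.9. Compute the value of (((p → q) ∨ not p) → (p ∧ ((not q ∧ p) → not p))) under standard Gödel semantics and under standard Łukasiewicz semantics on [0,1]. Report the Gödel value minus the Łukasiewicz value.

0.00

Gödel evaluation:
  (p → q): 0.2 ≤ 0.9, so result = 1
  not p: Gödel ¬ of 0.2 = 0 (operand ≠ 0)
  ((p → q) ∨ not p) = max(1, 0) = 1
  not q: Gödel ¬ of 0.9 = 0 (operand ≠ 0)
  (not q ∧ p) = min(0, 0.2) = 0
  not p: Gödel ¬ of 0.2 = 0 (operand ≠ 0)
  ((not q ∧ p) → not p): 0 ≤ 0, so result = 1
  (p ∧ ((not q ∧ p) → not p)) = min(0.2, 1) = 0.2
  (((p → q) ∨ not p) → (p ∧ ((not q ∧ p) → not p))): 1 > 0.2, so result = 0.2
  Gödel value = 0.2
Łukasiewicz evaluation:
  (p → q): min(1, 1 − 0.2 + 0.9) = 1
  not p: Łukasiewicz ¬ gives 1 − 0.2 = 0.8
  ((p → q) ∨ not p) = max(1, 0.8) = 1
  not q: Łukasiewicz ¬ gives 1 − 0.9 = 0.1
  (not q ∧ p) = min(0.1, 0.2) = 0.1
  not p: Łukasiewicz ¬ gives 1 − 0.2 = 0.8
  ((not q ∧ p) → not p): min(1, 1 − 0.1 + 0.8) = 1
  (p ∧ ((not q ∧ p) → not p)) = min(0.2, 1) = 0.2
  (((p → q) ∨ not p) → (p ∧ ((not q ∧ p) → not p))): min(1, 1 − 1 + 0.2) = 0.2
  Łukasiewicz value = 0.2
Difference: 0.2 − 0.2 = 0.00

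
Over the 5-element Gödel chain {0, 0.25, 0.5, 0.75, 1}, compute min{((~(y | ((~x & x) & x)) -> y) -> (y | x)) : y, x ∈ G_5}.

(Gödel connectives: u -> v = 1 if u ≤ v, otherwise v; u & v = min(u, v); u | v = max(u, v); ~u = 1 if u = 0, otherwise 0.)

0.25

The minimum is attained at y = 0.25, x = 0:
  ~x: Gödel ¬ of 0 = 1 (operand is 0)
  (~x & x) = min(1, 0) = 0
  ((~x & x) & x) = min(0, 0) = 0
  (y | ((~x & x) & x)) = max(0.25, 0) = 0.25
  ~(y | ((~x & x) & x)): Gödel ¬ of 0.25 = 0 (operand ≠ 0)
  (~(y | ((~x & x) & x)) -> y): 0 ≤ 0.25, so result = 1
  (y | x) = max(0.25, 0) = 0.25
  ((~(y | ((~x & x) & x)) -> y) -> (y | x)): 1 > 0.25, so result = 0.25
Checking all 25 assignments confirms none give a value below 0.25.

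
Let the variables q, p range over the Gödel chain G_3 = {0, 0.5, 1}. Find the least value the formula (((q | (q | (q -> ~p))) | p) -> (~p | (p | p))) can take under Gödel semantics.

The minimum is attained at q = 0, p = 0.5:
  ~p: Gödel ¬ of 0.5 = 0 (operand ≠ 0)
  (q -> ~p): 0 ≤ 0, so result = 1
  (q | (q -> ~p)) = max(0, 1) = 1
  (q | (q | (q -> ~p))) = max(0, 1) = 1
  ((q | (q | (q -> ~p))) | p) = max(1, 0.5) = 1
  ~p: Gödel ¬ of 0.5 = 0 (operand ≠ 0)
  (p | p) = max(0.5, 0.5) = 0.5
  (~p | (p | p)) = max(0, 0.5) = 0.5
  (((q | (q | (q -> ~p))) | p) -> (~p | (p | p))): 1 > 0.5, so result = 0.5
Checking all 9 assignments confirms none give a value below 0.50.

0.50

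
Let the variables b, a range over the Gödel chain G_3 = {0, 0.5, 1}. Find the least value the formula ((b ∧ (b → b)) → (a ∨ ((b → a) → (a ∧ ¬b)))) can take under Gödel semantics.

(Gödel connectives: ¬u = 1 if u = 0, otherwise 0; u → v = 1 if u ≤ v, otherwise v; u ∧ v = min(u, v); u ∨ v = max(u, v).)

The minimum is attained at b = 1, a = 0.5:
  (b → b): 1 ≤ 1, so result = 1
  (b ∧ (b → b)) = min(1, 1) = 1
  (b → a): 1 > 0.5, so result = 0.5
  ¬b: Gödel ¬ of 1 = 0 (operand ≠ 0)
  (a ∧ ¬b) = min(0.5, 0) = 0
  ((b → a) → (a ∧ ¬b)): 0.5 > 0, so result = 0
  (a ∨ ((b → a) → (a ∧ ¬b))) = max(0.5, 0) = 0.5
  ((b ∧ (b → b)) → (a ∨ ((b → a) → (a ∧ ¬b)))): 1 > 0.5, so result = 0.5
Checking all 9 assignments confirms none give a value below 0.50.

0.50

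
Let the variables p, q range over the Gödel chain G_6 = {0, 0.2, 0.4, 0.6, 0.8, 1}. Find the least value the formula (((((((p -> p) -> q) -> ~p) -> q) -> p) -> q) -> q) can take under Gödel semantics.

The minimum is attained at p = 0, q = 0.2:
  (p -> p): 0 ≤ 0, so result = 1
  ((p -> p) -> q): 1 > 0.2, so result = 0.2
  ~p: Gödel ¬ of 0 = 1 (operand is 0)
  (((p -> p) -> q) -> ~p): 0.2 ≤ 1, so result = 1
  ((((p -> p) -> q) -> ~p) -> q): 1 > 0.2, so result = 0.2
  (((((p -> p) -> q) -> ~p) -> q) -> p): 0.2 > 0, so result = 0
  ((((((p -> p) -> q) -> ~p) -> q) -> p) -> q): 0 ≤ 0.2, so result = 1
  (((((((p -> p) -> q) -> ~p) -> q) -> p) -> q) -> q): 1 > 0.2, so result = 0.2
Checking all 36 assignments confirms none give a value below 0.20.

0.20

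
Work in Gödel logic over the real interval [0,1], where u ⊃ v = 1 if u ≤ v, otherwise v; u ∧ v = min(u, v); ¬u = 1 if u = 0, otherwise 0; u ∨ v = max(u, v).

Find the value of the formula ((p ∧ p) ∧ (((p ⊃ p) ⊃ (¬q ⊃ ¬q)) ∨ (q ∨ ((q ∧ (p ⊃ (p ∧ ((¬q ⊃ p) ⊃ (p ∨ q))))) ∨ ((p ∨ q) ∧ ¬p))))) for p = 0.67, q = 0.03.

(p ∧ p) = min(0.67, 0.67) = 0.67
(p ⊃ p): 0.67 ≤ 0.67, so result = 1
¬q: Gödel ¬ of 0.03 = 0 (operand ≠ 0)
¬q: Gödel ¬ of 0.03 = 0 (operand ≠ 0)
(¬q ⊃ ¬q): 0 ≤ 0, so result = 1
((p ⊃ p) ⊃ (¬q ⊃ ¬q)): 1 ≤ 1, so result = 1
¬q: Gödel ¬ of 0.03 = 0 (operand ≠ 0)
(¬q ⊃ p): 0 ≤ 0.67, so result = 1
(p ∨ q) = max(0.67, 0.03) = 0.67
((¬q ⊃ p) ⊃ (p ∨ q)): 1 > 0.67, so result = 0.67
(p ∧ ((¬q ⊃ p) ⊃ (p ∨ q))) = min(0.67, 0.67) = 0.67
(p ⊃ (p ∧ ((¬q ⊃ p) ⊃ (p ∨ q)))): 0.67 ≤ 0.67, so result = 1
(q ∧ (p ⊃ (p ∧ ((¬q ⊃ p) ⊃ (p ∨ q))))) = min(0.03, 1) = 0.03
(p ∨ q) = max(0.67, 0.03) = 0.67
¬p: Gödel ¬ of 0.67 = 0 (operand ≠ 0)
((p ∨ q) ∧ ¬p) = min(0.67, 0) = 0
((q ∧ (p ⊃ (p ∧ ((¬q ⊃ p) ⊃ (p ∨ q))))) ∨ ((p ∨ q) ∧ ¬p)) = max(0.03, 0) = 0.03
(q ∨ ((q ∧ (p ⊃ (p ∧ ((¬q ⊃ p) ⊃ (p ∨ q))))) ∨ ((p ∨ q) ∧ ¬p))) = max(0.03, 0.03) = 0.03
(((p ⊃ p) ⊃ (¬q ⊃ ¬q)) ∨ (q ∨ ((q ∧ (p ⊃ (p ∧ ((¬q ⊃ p) ⊃ (p ∨ q))))) ∨ ((p ∨ q) ∧ ¬p)))) = max(1, 0.03) = 1
((p ∧ p) ∧ (((p ⊃ p) ⊃ (¬q ⊃ ¬q)) ∨ (q ∨ ((q ∧ (p ⊃ (p ∧ ((¬q ⊃ p) ⊃ (p ∨ q))))) ∨ ((p ∨ q) ∧ ¬p))))) = min(0.67, 1) = 0.67

0.67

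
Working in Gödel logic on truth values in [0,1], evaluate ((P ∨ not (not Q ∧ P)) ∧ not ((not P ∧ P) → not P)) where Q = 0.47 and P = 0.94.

0.00

not Q: Gödel ¬ of 0.47 = 0 (operand ≠ 0)
(not Q ∧ P) = min(0, 0.94) = 0
not (not Q ∧ P): Gödel ¬ of 0 = 1 (operand is 0)
(P ∨ not (not Q ∧ P)) = max(0.94, 1) = 1
not P: Gödel ¬ of 0.94 = 0 (operand ≠ 0)
(not P ∧ P) = min(0, 0.94) = 0
not P: Gödel ¬ of 0.94 = 0 (operand ≠ 0)
((not P ∧ P) → not P): 0 ≤ 0, so result = 1
not ((not P ∧ P) → not P): Gödel ¬ of 1 = 0 (operand ≠ 0)
((P ∨ not (not Q ∧ P)) ∧ not ((not P ∧ P) → not P)) = min(1, 0) = 0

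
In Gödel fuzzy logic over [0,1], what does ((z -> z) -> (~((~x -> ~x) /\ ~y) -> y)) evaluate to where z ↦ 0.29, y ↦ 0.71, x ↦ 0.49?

(z -> z): 0.29 ≤ 0.29, so result = 1
~x: Gödel ¬ of 0.49 = 0 (operand ≠ 0)
~x: Gödel ¬ of 0.49 = 0 (operand ≠ 0)
(~x -> ~x): 0 ≤ 0, so result = 1
~y: Gödel ¬ of 0.71 = 0 (operand ≠ 0)
((~x -> ~x) /\ ~y) = min(1, 0) = 0
~((~x -> ~x) /\ ~y): Gödel ¬ of 0 = 1 (operand is 0)
(~((~x -> ~x) /\ ~y) -> y): 1 > 0.71, so result = 0.71
((z -> z) -> (~((~x -> ~x) /\ ~y) -> y)): 1 > 0.71, so result = 0.71

0.71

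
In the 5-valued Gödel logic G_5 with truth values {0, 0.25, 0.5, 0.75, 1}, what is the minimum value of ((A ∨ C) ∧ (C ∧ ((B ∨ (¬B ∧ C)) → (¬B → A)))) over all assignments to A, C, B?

0.00

The minimum is attained at A = 0, C = 0, B = 0:
  (A ∨ C) = max(0, 0) = 0
  ¬B: Gödel ¬ of 0 = 1 (operand is 0)
  (¬B ∧ C) = min(1, 0) = 0
  (B ∨ (¬B ∧ C)) = max(0, 0) = 0
  ¬B: Gödel ¬ of 0 = 1 (operand is 0)
  (¬B → A): 1 > 0, so result = 0
  ((B ∨ (¬B ∧ C)) → (¬B → A)): 0 ≤ 0, so result = 1
  (C ∧ ((B ∨ (¬B ∧ C)) → (¬B → A))) = min(0, 1) = 0
  ((A ∨ C) ∧ (C ∧ ((B ∨ (¬B ∧ C)) → (¬B → A)))) = min(0, 0) = 0
Checking all 125 assignments confirms none give a value below 0.00.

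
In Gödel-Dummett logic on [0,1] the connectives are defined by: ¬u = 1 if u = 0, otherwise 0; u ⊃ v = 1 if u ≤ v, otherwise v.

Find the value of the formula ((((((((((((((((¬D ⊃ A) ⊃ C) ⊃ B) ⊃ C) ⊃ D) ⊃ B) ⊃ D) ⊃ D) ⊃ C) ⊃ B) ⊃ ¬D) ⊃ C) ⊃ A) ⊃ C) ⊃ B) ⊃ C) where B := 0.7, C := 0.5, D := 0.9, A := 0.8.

0.50

¬D: Gödel ¬ of 0.9 = 0 (operand ≠ 0)
(¬D ⊃ A): 0 ≤ 0.8, so result = 1
((¬D ⊃ A) ⊃ C): 1 > 0.5, so result = 0.5
(((¬D ⊃ A) ⊃ C) ⊃ B): 0.5 ≤ 0.7, so result = 1
((((¬D ⊃ A) ⊃ C) ⊃ B) ⊃ C): 1 > 0.5, so result = 0.5
(((((¬D ⊃ A) ⊃ C) ⊃ B) ⊃ C) ⊃ D): 0.5 ≤ 0.9, so result = 1
((((((¬D ⊃ A) ⊃ C) ⊃ B) ⊃ C) ⊃ D) ⊃ B): 1 > 0.7, so result = 0.7
(((((((¬D ⊃ A) ⊃ C) ⊃ B) ⊃ C) ⊃ D) ⊃ B) ⊃ D): 0.7 ≤ 0.9, so result = 1
((((((((¬D ⊃ A) ⊃ C) ⊃ B) ⊃ C) ⊃ D) ⊃ B) ⊃ D) ⊃ D): 1 > 0.9, so result = 0.9
(((((((((¬D ⊃ A) ⊃ C) ⊃ B) ⊃ C) ⊃ D) ⊃ B) ⊃ D) ⊃ D) ⊃ C): 0.9 > 0.5, so result = 0.5
((((((((((¬D ⊃ A) ⊃ C) ⊃ B) ⊃ C) ⊃ D) ⊃ B) ⊃ D) ⊃ D) ⊃ C) ⊃ B): 0.5 ≤ 0.7, so result = 1
¬D: Gödel ¬ of 0.9 = 0 (operand ≠ 0)
(((((((((((¬D ⊃ A) ⊃ C) ⊃ B) ⊃ C) ⊃ D) ⊃ B) ⊃ D) ⊃ D) ⊃ C) ⊃ B) ⊃ ¬D): 1 > 0, so result = 0
((((((((((((¬D ⊃ A) ⊃ C) ⊃ B) ⊃ C) ⊃ D) ⊃ B) ⊃ D) ⊃ D) ⊃ C) ⊃ B) ⊃ ¬D) ⊃ C): 0 ≤ 0.5, so result = 1
(((((((((((((¬D ⊃ A) ⊃ C) ⊃ B) ⊃ C) ⊃ D) ⊃ B) ⊃ D) ⊃ D) ⊃ C) ⊃ B) ⊃ ¬D) ⊃ C) ⊃ A): 1 > 0.8, so result = 0.8
((((((((((((((¬D ⊃ A) ⊃ C) ⊃ B) ⊃ C) ⊃ D) ⊃ B) ⊃ D) ⊃ D) ⊃ C) ⊃ B) ⊃ ¬D) ⊃ C) ⊃ A) ⊃ C): 0.8 > 0.5, so result = 0.5
(((((((((((((((¬D ⊃ A) ⊃ C) ⊃ B) ⊃ C) ⊃ D) ⊃ B) ⊃ D) ⊃ D) ⊃ C) ⊃ B) ⊃ ¬D) ⊃ C) ⊃ A) ⊃ C) ⊃ B): 0.5 ≤ 0.7, so result = 1
((((((((((((((((¬D ⊃ A) ⊃ C) ⊃ B) ⊃ C) ⊃ D) ⊃ B) ⊃ D) ⊃ D) ⊃ C) ⊃ B) ⊃ ¬D) ⊃ C) ⊃ A) ⊃ C) ⊃ B) ⊃ C): 1 > 0.5, so result = 0.5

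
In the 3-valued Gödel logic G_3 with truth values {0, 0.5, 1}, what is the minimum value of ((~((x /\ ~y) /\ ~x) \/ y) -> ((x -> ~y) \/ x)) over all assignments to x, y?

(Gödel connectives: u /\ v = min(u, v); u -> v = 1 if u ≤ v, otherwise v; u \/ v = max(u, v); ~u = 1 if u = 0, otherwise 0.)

The minimum is attained at x = 0.5, y = 0.5:
  ~y: Gödel ¬ of 0.5 = 0 (operand ≠ 0)
  (x /\ ~y) = min(0.5, 0) = 0
  ~x: Gödel ¬ of 0.5 = 0 (operand ≠ 0)
  ((x /\ ~y) /\ ~x) = min(0, 0) = 0
  ~((x /\ ~y) /\ ~x): Gödel ¬ of 0 = 1 (operand is 0)
  (~((x /\ ~y) /\ ~x) \/ y) = max(1, 0.5) = 1
  ~y: Gödel ¬ of 0.5 = 0 (operand ≠ 0)
  (x -> ~y): 0.5 > 0, so result = 0
  ((x -> ~y) \/ x) = max(0, 0.5) = 0.5
  ((~((x /\ ~y) /\ ~x) \/ y) -> ((x -> ~y) \/ x)): 1 > 0.5, so result = 0.5
Checking all 9 assignments confirms none give a value below 0.50.

0.50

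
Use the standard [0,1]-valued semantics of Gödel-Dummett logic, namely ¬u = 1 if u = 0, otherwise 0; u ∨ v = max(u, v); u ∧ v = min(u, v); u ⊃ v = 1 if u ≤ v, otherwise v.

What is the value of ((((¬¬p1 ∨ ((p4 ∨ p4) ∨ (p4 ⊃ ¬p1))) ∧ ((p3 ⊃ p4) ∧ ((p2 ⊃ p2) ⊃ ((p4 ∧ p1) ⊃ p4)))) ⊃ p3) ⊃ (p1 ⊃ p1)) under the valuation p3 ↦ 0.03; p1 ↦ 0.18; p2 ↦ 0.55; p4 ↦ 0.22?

1.00

¬p1: Gödel ¬ of 0.18 = 0 (operand ≠ 0)
¬¬p1: Gödel ¬ of 0 = 1 (operand is 0)
(p4 ∨ p4) = max(0.22, 0.22) = 0.22
¬p1: Gödel ¬ of 0.18 = 0 (operand ≠ 0)
(p4 ⊃ ¬p1): 0.22 > 0, so result = 0
((p4 ∨ p4) ∨ (p4 ⊃ ¬p1)) = max(0.22, 0) = 0.22
(¬¬p1 ∨ ((p4 ∨ p4) ∨ (p4 ⊃ ¬p1))) = max(1, 0.22) = 1
(p3 ⊃ p4): 0.03 ≤ 0.22, so result = 1
(p2 ⊃ p2): 0.55 ≤ 0.55, so result = 1
(p4 ∧ p1) = min(0.22, 0.18) = 0.18
((p4 ∧ p1) ⊃ p4): 0.18 ≤ 0.22, so result = 1
((p2 ⊃ p2) ⊃ ((p4 ∧ p1) ⊃ p4)): 1 ≤ 1, so result = 1
((p3 ⊃ p4) ∧ ((p2 ⊃ p2) ⊃ ((p4 ∧ p1) ⊃ p4))) = min(1, 1) = 1
((¬¬p1 ∨ ((p4 ∨ p4) ∨ (p4 ⊃ ¬p1))) ∧ ((p3 ⊃ p4) ∧ ((p2 ⊃ p2) ⊃ ((p4 ∧ p1) ⊃ p4)))) = min(1, 1) = 1
(((¬¬p1 ∨ ((p4 ∨ p4) ∨ (p4 ⊃ ¬p1))) ∧ ((p3 ⊃ p4) ∧ ((p2 ⊃ p2) ⊃ ((p4 ∧ p1) ⊃ p4)))) ⊃ p3): 1 > 0.03, so result = 0.03
(p1 ⊃ p1): 0.18 ≤ 0.18, so result = 1
((((¬¬p1 ∨ ((p4 ∨ p4) ∨ (p4 ⊃ ¬p1))) ∧ ((p3 ⊃ p4) ∧ ((p2 ⊃ p2) ⊃ ((p4 ∧ p1) ⊃ p4)))) ⊃ p3) ⊃ (p1 ⊃ p1)): 0.03 ≤ 1, so result = 1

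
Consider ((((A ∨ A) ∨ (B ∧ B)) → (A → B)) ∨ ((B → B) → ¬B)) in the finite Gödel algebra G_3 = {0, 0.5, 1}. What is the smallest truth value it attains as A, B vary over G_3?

0.50

The minimum is attained at A = 1, B = 0.5:
  (A ∨ A) = max(1, 1) = 1
  (B ∧ B) = min(0.5, 0.5) = 0.5
  ((A ∨ A) ∨ (B ∧ B)) = max(1, 0.5) = 1
  (A → B): 1 > 0.5, so result = 0.5
  (((A ∨ A) ∨ (B ∧ B)) → (A → B)): 1 > 0.5, so result = 0.5
  (B → B): 0.5 ≤ 0.5, so result = 1
  ¬B: Gödel ¬ of 0.5 = 0 (operand ≠ 0)
  ((B → B) → ¬B): 1 > 0, so result = 0
  ((((A ∨ A) ∨ (B ∧ B)) → (A → B)) ∨ ((B → B) → ¬B)) = max(0.5, 0) = 0.5
Checking all 9 assignments confirms none give a value below 0.50.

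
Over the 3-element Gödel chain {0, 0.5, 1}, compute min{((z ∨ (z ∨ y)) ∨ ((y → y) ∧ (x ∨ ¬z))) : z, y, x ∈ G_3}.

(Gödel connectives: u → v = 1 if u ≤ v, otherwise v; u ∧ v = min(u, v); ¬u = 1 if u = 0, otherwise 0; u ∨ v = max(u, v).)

The minimum is attained at z = 0.5, y = 0, x = 0:
  (z ∨ y) = max(0.5, 0) = 0.5
  (z ∨ (z ∨ y)) = max(0.5, 0.5) = 0.5
  (y → y): 0 ≤ 0, so result = 1
  ¬z: Gödel ¬ of 0.5 = 0 (operand ≠ 0)
  (x ∨ ¬z) = max(0, 0) = 0
  ((y → y) ∧ (x ∨ ¬z)) = min(1, 0) = 0
  ((z ∨ (z ∨ y)) ∨ ((y → y) ∧ (x ∨ ¬z))) = max(0.5, 0) = 0.5
Checking all 27 assignments confirms none give a value below 0.50.

0.50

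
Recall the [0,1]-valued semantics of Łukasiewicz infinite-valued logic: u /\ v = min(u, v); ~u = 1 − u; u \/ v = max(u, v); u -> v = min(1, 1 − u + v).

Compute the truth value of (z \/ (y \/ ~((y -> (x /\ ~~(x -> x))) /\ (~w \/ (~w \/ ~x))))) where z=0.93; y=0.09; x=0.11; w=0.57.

(x -> x): min(1, 1 − 0.11 + 0.11) = 1
~(x -> x): Łukasiewicz ¬ gives 1 − 1 = 0
~~(x -> x): Łukasiewicz ¬ gives 1 − 0 = 1
(x /\ ~~(x -> x)) = min(0.11, 1) = 0.11
(y -> (x /\ ~~(x -> x))): min(1, 1 − 0.09 + 0.11) = 1
~w: Łukasiewicz ¬ gives 1 − 0.57 = 0.43
~w: Łukasiewicz ¬ gives 1 − 0.57 = 0.43
~x: Łukasiewicz ¬ gives 1 − 0.11 = 0.89
(~w \/ ~x) = max(0.43, 0.89) = 0.89
(~w \/ (~w \/ ~x)) = max(0.43, 0.89) = 0.89
((y -> (x /\ ~~(x -> x))) /\ (~w \/ (~w \/ ~x))) = min(1, 0.89) = 0.89
~((y -> (x /\ ~~(x -> x))) /\ (~w \/ (~w \/ ~x))): Łukasiewicz ¬ gives 1 − 0.89 = 0.11
(y \/ ~((y -> (x /\ ~~(x -> x))) /\ (~w \/ (~w \/ ~x)))) = max(0.09, 0.11) = 0.11
(z \/ (y \/ ~((y -> (x /\ ~~(x -> x))) /\ (~w \/ (~w \/ ~x))))) = max(0.93, 0.11) = 0.93

0.93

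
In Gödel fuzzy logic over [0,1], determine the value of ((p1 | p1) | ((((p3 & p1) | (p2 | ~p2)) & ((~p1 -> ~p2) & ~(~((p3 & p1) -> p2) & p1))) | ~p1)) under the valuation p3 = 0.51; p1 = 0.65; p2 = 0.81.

0.81

(p1 | p1) = max(0.65, 0.65) = 0.65
(p3 & p1) = min(0.51, 0.65) = 0.51
~p2: Gödel ¬ of 0.81 = 0 (operand ≠ 0)
(p2 | ~p2) = max(0.81, 0) = 0.81
((p3 & p1) | (p2 | ~p2)) = max(0.51, 0.81) = 0.81
~p1: Gödel ¬ of 0.65 = 0 (operand ≠ 0)
~p2: Gödel ¬ of 0.81 = 0 (operand ≠ 0)
(~p1 -> ~p2): 0 ≤ 0, so result = 1
(p3 & p1) = min(0.51, 0.65) = 0.51
((p3 & p1) -> p2): 0.51 ≤ 0.81, so result = 1
~((p3 & p1) -> p2): Gödel ¬ of 1 = 0 (operand ≠ 0)
(~((p3 & p1) -> p2) & p1) = min(0, 0.65) = 0
~(~((p3 & p1) -> p2) & p1): Gödel ¬ of 0 = 1 (operand is 0)
((~p1 -> ~p2) & ~(~((p3 & p1) -> p2) & p1)) = min(1, 1) = 1
(((p3 & p1) | (p2 | ~p2)) & ((~p1 -> ~p2) & ~(~((p3 & p1) -> p2) & p1))) = min(0.81, 1) = 0.81
~p1: Gödel ¬ of 0.65 = 0 (operand ≠ 0)
((((p3 & p1) | (p2 | ~p2)) & ((~p1 -> ~p2) & ~(~((p3 & p1) -> p2) & p1))) | ~p1) = max(0.81, 0) = 0.81
((p1 | p1) | ((((p3 & p1) | (p2 | ~p2)) & ((~p1 -> ~p2) & ~(~((p3 & p1) -> p2) & p1))) | ~p1)) = max(0.65, 0.81) = 0.81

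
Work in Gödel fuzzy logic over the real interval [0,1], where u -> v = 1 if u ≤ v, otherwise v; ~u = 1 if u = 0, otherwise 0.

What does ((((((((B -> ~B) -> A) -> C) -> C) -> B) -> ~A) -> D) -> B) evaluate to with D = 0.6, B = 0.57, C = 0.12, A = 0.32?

~B: Gödel ¬ of 0.57 = 0 (operand ≠ 0)
(B -> ~B): 0.57 > 0, so result = 0
((B -> ~B) -> A): 0 ≤ 0.32, so result = 1
(((B -> ~B) -> A) -> C): 1 > 0.12, so result = 0.12
((((B -> ~B) -> A) -> C) -> C): 0.12 ≤ 0.12, so result = 1
(((((B -> ~B) -> A) -> C) -> C) -> B): 1 > 0.57, so result = 0.57
~A: Gödel ¬ of 0.32 = 0 (operand ≠ 0)
((((((B -> ~B) -> A) -> C) -> C) -> B) -> ~A): 0.57 > 0, so result = 0
(((((((B -> ~B) -> A) -> C) -> C) -> B) -> ~A) -> D): 0 ≤ 0.6, so result = 1
((((((((B -> ~B) -> A) -> C) -> C) -> B) -> ~A) -> D) -> B): 1 > 0.57, so result = 0.57

0.57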